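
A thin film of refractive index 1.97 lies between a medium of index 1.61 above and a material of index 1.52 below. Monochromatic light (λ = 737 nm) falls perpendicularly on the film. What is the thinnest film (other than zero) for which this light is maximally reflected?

Top surface (1.61 → 1.97): reflection off a higher-index medium gives a half-wave phase shift.
Ray reflecting at the bottom interface goes from n = 1.97 toward n = 1.52: no phase shift.
Net: one phase inversion between the two reflected rays.
For bright reflection here: 2 n t = (m + ½) λ.
Minimum at m = 0: t = λ / (4 n) = 737 / (4 × 1.97) = 93.5 nm.

93.5 nm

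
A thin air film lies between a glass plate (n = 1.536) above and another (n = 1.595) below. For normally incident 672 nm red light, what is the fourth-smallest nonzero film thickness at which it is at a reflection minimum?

Ray reflecting at the top interface goes from n = 1.536 toward n = 1.0: no phase shift.
Bottom surface (1.0 → 1.595): reflection off a higher-index medium gives a half-wave phase shift.
The two reflections differ by half a wavelength.
For minimum reflection here: 2 n t = m λ.
The fourth-smallest nonzero thickness corresponds to m = 4: t = m λ / (2 n) = 4.00 × 672 / (2 × 1.0) = 1344 nm.

1344 nm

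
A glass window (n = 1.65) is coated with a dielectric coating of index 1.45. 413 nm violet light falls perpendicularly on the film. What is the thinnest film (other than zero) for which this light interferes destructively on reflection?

71.2 nm

At the upper boundary (n = 1.0 to n = 1.45) the reflected ray undergoes a half-wave phase shift.
At the lower boundary (n = 1.45 to n = 1.65) the reflected ray undergoes a half-wave phase shift.
Zero or two π shifts → no net half-wave offset.
For minimum reflection here: 2 n t = (m + ½) λ.
Minimum at m = 0: t = λ / (4 n) = 413 / (4 × 1.45) = 71.2 nm.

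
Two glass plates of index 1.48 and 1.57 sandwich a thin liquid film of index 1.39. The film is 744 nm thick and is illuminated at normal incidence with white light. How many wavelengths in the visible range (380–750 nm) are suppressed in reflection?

3

Top surface (1.48 → 1.39): reflection off a lower-index medium gives no phase shift.
At the lower boundary (n = 1.39 to n = 1.57) the reflected ray undergoes a half-wave phase shift.
The two reflections differ by half a wavelength.
With one net inversion, destructive interference in reflection requires 2 n t = m λ.
λ = 2 n t / m = 2068 / m nm.
m=2: 1034 nm (IR); m=3: 689 nm (visible); m=4: 517 nm (visible); m=5: 414 nm (visible); m=6: 345 nm (UV).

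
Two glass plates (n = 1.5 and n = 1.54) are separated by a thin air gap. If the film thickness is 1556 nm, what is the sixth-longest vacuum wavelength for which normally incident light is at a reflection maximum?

Ray reflecting at the top interface goes from n = 1.5 toward n = 1.0: no phase shift.
Ray reflecting at the bottom interface goes from n = 1.0 toward n = 1.54: a half-wave phase shift.
Net: one phase inversion between the two reflected rays.
With one net inversion, constructive interference in reflection requires 2 n t = (m + ½) λ.
λ = 2 n t / (m + ½). The sixth-longest wavelength is m = 5: λ = 2 × 1.0 × 1556 / 5.50 = 566 nm.

566 nm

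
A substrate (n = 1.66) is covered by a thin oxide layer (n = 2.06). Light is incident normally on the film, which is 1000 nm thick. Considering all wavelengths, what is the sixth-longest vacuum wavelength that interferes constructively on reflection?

Ray reflecting at the top interface goes from n = 1.0 toward n = 2.06: a half-wave phase shift.
Bottom surface (2.06 → 1.66): reflection off a lower-index medium gives no phase shift.
The two reflections differ by half a wavelength.
For maximum reflection here: 2 n t = (m + ½) λ.
λ = 2 n t / (m + ½). The sixth-longest wavelength is m = 5: λ = 2 × 2.06 × 1000 / 5.50 = 749 nm.

749 nm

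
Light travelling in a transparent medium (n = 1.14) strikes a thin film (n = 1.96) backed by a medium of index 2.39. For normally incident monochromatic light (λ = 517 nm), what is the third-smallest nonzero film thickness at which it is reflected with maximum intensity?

Top surface (1.14 → 1.96): reflection off a higher-index medium gives a half-wave phase shift.
Ray reflecting at the bottom interface goes from n = 1.96 toward n = 2.39: a half-wave phase shift.
Net: no relative phase inversion (both shifts match).
With no net inversion, constructive interference in reflection requires 2 n t = m λ.
The third-smallest nonzero thickness corresponds to m = 3: t = m λ / (2 n) = 3.00 × 517 / (2 × 1.96) = 396 nm.

396 nm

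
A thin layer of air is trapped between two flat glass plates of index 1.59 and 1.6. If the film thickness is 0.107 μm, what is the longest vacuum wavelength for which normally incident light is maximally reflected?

428 nm

Ray reflecting at the top interface goes from n = 1.59 toward n = 1.0: no phase shift.
Ray reflecting at the bottom interface goes from n = 1.0 toward n = 1.6: a half-wave phase shift.
Net: one phase inversion between the two reflected rays.
So the condition for constructive reflection is 2 n t = (m + ½) λ.
λ = 2 n t / (m + ½). The longest wavelength is m = 0: λ = 2 × 1.0 × 107 / 0.500 = 428 nm.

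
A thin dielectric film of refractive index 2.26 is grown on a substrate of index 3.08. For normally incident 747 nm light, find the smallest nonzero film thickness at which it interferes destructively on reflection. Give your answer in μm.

Top surface (1.0 → 2.26): reflection off a higher-index medium gives a half-wave phase shift.
Bottom surface (2.26 → 3.08): reflection off a higher-index medium gives a half-wave phase shift.
Zero or two π shifts → no net half-wave offset.
For minimum reflection here: 2 n t = (m + ½) λ.
Minimum at m = 0: t = λ / (4 n) = 747 / (4 × 2.26) = 82.6 nm.

0.0826 μm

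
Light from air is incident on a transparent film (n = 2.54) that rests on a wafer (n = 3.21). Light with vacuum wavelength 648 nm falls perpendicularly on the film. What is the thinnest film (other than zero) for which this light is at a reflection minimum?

63.8 nm

Top surface (1.0 → 2.54): reflection off a higher-index medium gives a half-wave phase shift.
Ray reflecting at the bottom interface goes from n = 2.54 toward n = 3.21: a half-wave phase shift.
Zero or two π shifts → no net half-wave offset.
With no net inversion, destructive interference in reflection requires 2 n t = (m + ½) λ.
Minimum at m = 0: t = λ / (4 n) = 648 / (4 × 2.54) = 63.8 nm.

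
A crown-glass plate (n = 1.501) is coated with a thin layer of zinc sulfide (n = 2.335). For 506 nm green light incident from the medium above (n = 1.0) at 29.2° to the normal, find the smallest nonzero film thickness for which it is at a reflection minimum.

111 nm

Top surface (1.0 → 2.335): reflection off a higher-index medium gives a half-wave phase shift.
Ray reflecting at the bottom interface goes from n = 2.335 toward n = 1.501: no phase shift.
The two reflections differ by half a wavelength.
So the condition for destructive reflection is 2 n t cos θ_r = m λ.
Snell's law: 1.0 sin 29.2° = 2.335 sin θ_r → sin θ_r = 0.209, cos θ_r = 0.978.
Minimum nonzero at m = 1: t = λ / (2 n cos θ_r) = 506 / (2 × 2.335 × 0.978) = 111 nm.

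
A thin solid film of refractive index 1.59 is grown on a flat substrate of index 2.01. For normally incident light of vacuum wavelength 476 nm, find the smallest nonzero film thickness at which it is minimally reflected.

Top surface (1.0 → 1.59): reflection off a higher-index medium gives a half-wave phase shift.
At the lower boundary (n = 1.59 to n = 2.01) the reflected ray undergoes a half-wave phase shift.
The two reflections carry the same phase change, so no net offset.
For weak reflection here: 2 n t = (m + ½) λ.
Minimum at m = 0: t = λ / (4 n) = 476 / (4 × 1.59) = 74.8 nm.

74.8 nm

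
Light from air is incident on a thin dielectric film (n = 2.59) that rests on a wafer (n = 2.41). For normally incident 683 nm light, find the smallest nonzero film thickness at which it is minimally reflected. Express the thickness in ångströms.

Ray reflecting at the top interface goes from n = 1.0 toward n = 2.59: a half-wave phase shift.
Bottom surface (2.59 → 2.41): reflection off a lower-index medium gives no phase shift.
Exactly one π shift → a net half-wave offset.
For dark reflection here: 2 n t = m λ.
Minimum nonzero at m = 1: t = λ / (2 n) = 683 / (2 × 2.59) = 132 nm.

1319 Å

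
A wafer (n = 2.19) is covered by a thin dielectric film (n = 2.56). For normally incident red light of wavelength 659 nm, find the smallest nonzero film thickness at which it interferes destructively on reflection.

Top surface (1.0 → 2.56): reflection off a higher-index medium gives a half-wave phase shift.
Bottom surface (2.56 → 2.19): reflection off a lower-index medium gives no phase shift.
The two reflections differ by half a wavelength.
With one net inversion, destructive interference in reflection requires 2 n t = m λ.
Minimum nonzero at m = 1: t = λ / (2 n) = 659 / (2 × 2.56) = 129 nm.

129 nm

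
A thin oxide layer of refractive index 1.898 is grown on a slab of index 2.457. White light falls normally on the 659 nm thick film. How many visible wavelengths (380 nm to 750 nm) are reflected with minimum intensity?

Top surface (1.0 → 1.898): reflection off a higher-index medium gives a half-wave phase shift.
Bottom surface (1.898 → 2.457): reflection off a higher-index medium gives a half-wave phase shift.
Net: no relative phase inversion (both shifts match).
For minimum reflection here: 2 n t = (m + ½) λ.
λ = 2 n t / (m + ½) = 2502 / (m + ½) nm.
m=2: 1001 nm (IR); m=3: 715 nm (visible); m=4: 556 nm (visible); m=5: 455 nm (visible); m=6: 385 nm (visible); m=7: 334 nm (UV).

4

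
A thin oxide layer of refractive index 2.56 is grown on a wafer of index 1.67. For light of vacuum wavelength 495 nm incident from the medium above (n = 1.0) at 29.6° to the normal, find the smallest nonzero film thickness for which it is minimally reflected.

Top surface (1.0 → 2.56): reflection off a higher-index medium gives a half-wave phase shift.
Ray reflecting at the bottom interface goes from n = 2.56 toward n = 1.67: no phase shift.
Exactly one π shift → a net half-wave offset.
For weak reflection here: 2 n t cos θ_r = m λ.
Snell's law: 1.0 sin 29.6° = 2.56 sin θ_r → sin θ_r = 0.193, cos θ_r = 0.981.
Minimum nonzero at m = 1: t = λ / (2 n cos θ_r) = 495 / (2 × 2.56 × 0.981) = 98.5 nm.

98.5 nm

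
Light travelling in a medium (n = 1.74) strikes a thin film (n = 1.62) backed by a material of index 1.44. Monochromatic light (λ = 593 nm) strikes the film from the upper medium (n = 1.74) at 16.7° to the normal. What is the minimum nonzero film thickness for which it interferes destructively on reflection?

96.2 nm

Ray reflecting at the top interface goes from n = 1.74 toward n = 1.62: no phase shift.
Ray reflecting at the bottom interface goes from n = 1.62 toward n = 1.44: no phase shift.
Zero or two π shifts → no net half-wave offset.
For dark reflection here: 2 n t cos θ_r = (m + ½) λ.
Snell's law: 1.74 sin 16.7° = 1.62 sin θ_r → sin θ_r = 0.309, cos θ_r = 0.951.
Minimum at m = 0: t = λ / (4 n cos θ_r) = 593 / (4 × 1.62 × 0.951) = 96.2 nm.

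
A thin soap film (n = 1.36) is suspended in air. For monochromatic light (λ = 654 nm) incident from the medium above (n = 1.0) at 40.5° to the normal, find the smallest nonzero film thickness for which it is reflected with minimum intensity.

At the upper boundary (n = 1.0 to n = 1.36) the reflected ray undergoes a half-wave phase shift.
At the lower boundary (n = 1.36 to n = 1.0) the reflected ray undergoes no phase shift.
Net: one phase inversion between the two reflected rays.
With one net inversion, destructive interference in reflection requires 2 n t cos θ_r = m λ.
Snell's law: 1.0 sin 40.5° = 1.36 sin θ_r → sin θ_r = 0.478, cos θ_r = 0.879.
Minimum nonzero at m = 1: t = λ / (2 n cos θ_r) = 654 / (2 × 1.36 × 0.879) = 274 nm.

274 nm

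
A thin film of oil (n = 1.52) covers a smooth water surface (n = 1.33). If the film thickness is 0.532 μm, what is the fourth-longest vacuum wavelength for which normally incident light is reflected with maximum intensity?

At the upper boundary (n = 1.0 to n = 1.52) the reflected ray undergoes a half-wave phase shift.
Ray reflecting at the bottom interface goes from n = 1.52 toward n = 1.33: no phase shift.
Exactly one π shift → a net half-wave offset.
For bright reflection here: 2 n t = (m + ½) λ.
λ = 2 n t / (m + ½). The fourth-longest wavelength is m = 3: λ = 2 × 1.52 × 532 / 3.50 = 462 nm.

462 nm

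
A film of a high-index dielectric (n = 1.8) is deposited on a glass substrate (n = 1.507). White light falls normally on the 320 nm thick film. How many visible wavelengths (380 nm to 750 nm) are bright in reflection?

1

At the upper boundary (n = 1.0 to n = 1.8) the reflected ray undergoes a half-wave phase shift.
Ray reflecting at the bottom interface goes from n = 1.8 toward n = 1.507: no phase shift.
Exactly one π shift → a net half-wave offset.
So the condition for constructive reflection is 2 n t = (m + ½) λ.
λ = 2 n t / (m + ½) = 1152 / (m + ½) nm.
m=1: 768 nm (IR); m=2: 461 nm (visible); m=3: 329 nm (UV).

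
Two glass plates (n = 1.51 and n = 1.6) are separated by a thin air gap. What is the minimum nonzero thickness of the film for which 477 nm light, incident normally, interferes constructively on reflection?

Top surface (1.51 → 1.0): reflection off a lower-index medium gives no phase shift.
Ray reflecting at the bottom interface goes from n = 1.0 toward n = 1.6: a half-wave phase shift.
Net: one phase inversion between the two reflected rays.
So the condition for constructive reflection is 2 n t = (m + ½) λ.
Minimum at m = 0: t = λ / (4 n) = 477 / (4 × 1.0) = 119 nm.

119 nm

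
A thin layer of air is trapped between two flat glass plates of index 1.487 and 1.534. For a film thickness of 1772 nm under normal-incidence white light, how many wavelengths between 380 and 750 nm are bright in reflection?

At the upper boundary (n = 1.487 to n = 1.0) the reflected ray undergoes no phase shift.
At the lower boundary (n = 1.0 to n = 1.534) the reflected ray undergoes a half-wave phase shift.
Net: one phase inversion between the two reflected rays.
For bright reflection here: 2 n t = (m + ½) λ.
λ = 2 n t / (m + ½) = 3544 / (m + ½) nm.
m=4: 788 nm (IR); m=5: 644 nm (visible); m=6: 545 nm (visible); m=7: 473 nm (visible); m=8: 417 nm (visible); m=9: 373 nm (UV).

4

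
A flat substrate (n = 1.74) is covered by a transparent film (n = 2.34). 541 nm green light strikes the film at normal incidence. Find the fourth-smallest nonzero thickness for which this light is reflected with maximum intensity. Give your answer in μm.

0.405 μm

Top surface (1.0 → 2.34): reflection off a higher-index medium gives a half-wave phase shift.
Ray reflecting at the bottom interface goes from n = 2.34 toward n = 1.74: no phase shift.
Exactly one π shift → a net half-wave offset.
With one net inversion, constructive interference in reflection requires 2 n t = (m + ½) λ.
The fourth-smallest nonzero thickness corresponds to m = 3: t = (m + ½) λ / (2 n) = 3.50 × 541 / (2 × 2.34) = 405 nm.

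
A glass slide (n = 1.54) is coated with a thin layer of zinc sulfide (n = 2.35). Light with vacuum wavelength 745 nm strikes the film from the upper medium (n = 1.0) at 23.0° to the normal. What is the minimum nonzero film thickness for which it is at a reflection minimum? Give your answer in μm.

Top surface (1.0 → 2.35): reflection off a higher-index medium gives a half-wave phase shift.
Ray reflecting at the bottom interface goes from n = 2.35 toward n = 1.54: no phase shift.
Net: one phase inversion between the two reflected rays.
For minimum reflection here: 2 n t cos θ_r = m λ.
Snell's law: 1.0 sin 23.0° = 2.35 sin θ_r → sin θ_r = 0.166, cos θ_r = 0.986.
Minimum nonzero at m = 1: t = λ / (2 n cos θ_r) = 745 / (2 × 2.35 × 0.986) = 161 nm.

0.161 μm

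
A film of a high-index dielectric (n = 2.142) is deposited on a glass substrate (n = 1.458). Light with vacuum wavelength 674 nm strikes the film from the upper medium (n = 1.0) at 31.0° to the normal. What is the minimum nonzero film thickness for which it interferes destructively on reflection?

162 nm

Top surface (1.0 → 2.142): reflection off a higher-index medium gives a half-wave phase shift.
At the lower boundary (n = 2.142 to n = 1.458) the reflected ray undergoes no phase shift.
The two reflections differ by half a wavelength.
So the condition for destructive reflection is 2 n t cos θ_r = m λ.
Snell's law: 1.0 sin 31.0° = 2.142 sin θ_r → sin θ_r = 0.240, cos θ_r = 0.971.
Minimum nonzero at m = 1: t = λ / (2 n cos θ_r) = 674 / (2 × 2.142 × 0.971) = 162 nm.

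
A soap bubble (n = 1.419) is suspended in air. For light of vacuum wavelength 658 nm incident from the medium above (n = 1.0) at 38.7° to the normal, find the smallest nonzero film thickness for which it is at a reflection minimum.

Ray reflecting at the top interface goes from n = 1.0 toward n = 1.419: a half-wave phase shift.
Bottom surface (1.419 → 1.0): reflection off a lower-index medium gives no phase shift.
The two reflections differ by half a wavelength.
So the condition for destructive reflection is 2 n t cos θ_r = m λ.
Snell's law: 1.0 sin 38.7° = 1.419 sin θ_r → sin θ_r = 0.441, cos θ_r = 0.898.
Minimum nonzero at m = 1: t = λ / (2 n cos θ_r) = 658 / (2 × 1.419 × 0.898) = 258 nm.

258 nm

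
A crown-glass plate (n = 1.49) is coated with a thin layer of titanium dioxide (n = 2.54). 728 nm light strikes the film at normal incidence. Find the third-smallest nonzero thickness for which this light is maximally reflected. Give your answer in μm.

0.358 μm

At the upper boundary (n = 1.0 to n = 2.54) the reflected ray undergoes a half-wave phase shift.
Bottom surface (2.54 → 1.49): reflection off a lower-index medium gives no phase shift.
The two reflections differ by half a wavelength.
For strong reflection here: 2 n t = (m + ½) λ.
The third-smallest nonzero thickness corresponds to m = 2: t = (m + ½) λ / (2 n) = 2.50 × 728 / (2 × 2.54) = 358 nm.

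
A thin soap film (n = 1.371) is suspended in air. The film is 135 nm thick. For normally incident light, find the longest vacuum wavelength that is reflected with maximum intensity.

Ray reflecting at the top interface goes from n = 1.0 toward n = 1.371: a half-wave phase shift.
Bottom surface (1.371 → 1.0): reflection off a lower-index medium gives no phase shift.
The two reflections differ by half a wavelength.
So the condition for constructive reflection is 2 n t = (m + ½) λ.
λ = 2 n t / (m + ½). The longest wavelength is m = 0: λ = 2 × 1.371 × 135 / 0.500 = 740 nm.

740 nm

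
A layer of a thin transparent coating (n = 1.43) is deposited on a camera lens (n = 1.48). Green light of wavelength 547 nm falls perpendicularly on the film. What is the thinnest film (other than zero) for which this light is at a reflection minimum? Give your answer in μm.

Ray reflecting at the top interface goes from n = 1.0 toward n = 1.43: a half-wave phase shift.
Bottom surface (1.43 → 1.48): reflection off a higher-index medium gives a half-wave phase shift.
The two reflections carry the same phase change, so no net offset.
So the condition for destructive reflection is 2 n t = (m + ½) λ.
Minimum at m = 0: t = λ / (4 n) = 547 / (4 × 1.43) = 95.6 nm.

0.0956 μm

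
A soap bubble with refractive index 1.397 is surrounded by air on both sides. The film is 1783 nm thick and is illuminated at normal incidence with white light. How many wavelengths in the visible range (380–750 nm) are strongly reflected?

Top surface (1.0 → 1.397): reflection off a higher-index medium gives a half-wave phase shift.
Ray reflecting at the bottom interface goes from n = 1.397 toward n = 1.0: no phase shift.
The two reflections differ by half a wavelength.
So the condition for constructive reflection is 2 n t = (m + ½) λ.
λ = 2 n t / (m + ½) = 4982 / (m + ½) nm.
m=6: 766 nm (IR); m=7: 664 nm (visible); m=8: 586 nm (visible); m=9: 524 nm (visible); m=10: 474 nm (visible); m=11: 433 nm (visible); m=12: 399 nm (visible); m=13: 369 nm (UV).

6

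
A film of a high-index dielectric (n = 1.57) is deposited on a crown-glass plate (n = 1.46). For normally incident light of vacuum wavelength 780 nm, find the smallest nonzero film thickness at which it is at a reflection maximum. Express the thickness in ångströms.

1242 Å

Top surface (1.0 → 1.57): reflection off a higher-index medium gives a half-wave phase shift.
Ray reflecting at the bottom interface goes from n = 1.57 toward n = 1.46: no phase shift.
Exactly one π shift → a net half-wave offset.
So the condition for constructive reflection is 2 n t = (m + ½) λ.
Minimum at m = 0: t = λ / (4 n) = 780 / (4 × 1.57) = 124 nm.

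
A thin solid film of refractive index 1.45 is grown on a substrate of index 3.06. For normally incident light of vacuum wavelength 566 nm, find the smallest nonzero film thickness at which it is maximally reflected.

195 nm

Ray reflecting at the top interface goes from n = 1.0 toward n = 1.45: a half-wave phase shift.
Bottom surface (1.45 → 3.06): reflection off a higher-index medium gives a half-wave phase shift.
Net: no relative phase inversion (both shifts match).
With no net inversion, constructive interference in reflection requires 2 n t = m λ.
Minimum nonzero at m = 1: t = λ / (2 n) = 566 / (2 × 1.45) = 195 nm.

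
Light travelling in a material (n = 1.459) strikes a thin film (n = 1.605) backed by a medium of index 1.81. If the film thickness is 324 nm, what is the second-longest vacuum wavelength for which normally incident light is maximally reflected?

Top surface (1.459 → 1.605): reflection off a higher-index medium gives a half-wave phase shift.
Bottom surface (1.605 → 1.81): reflection off a higher-index medium gives a half-wave phase shift.
The two reflections carry the same phase change, so no net offset.
So the condition for constructive reflection is 2 n t = m λ.
λ = 2 n t / m. The second-longest wavelength is m = 2: λ = 2 × 1.605 × 324 / 2.00 = 520 nm.

520 nm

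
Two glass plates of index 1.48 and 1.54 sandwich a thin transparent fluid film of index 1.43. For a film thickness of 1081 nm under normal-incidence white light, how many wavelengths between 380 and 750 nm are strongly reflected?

Top surface (1.48 → 1.43): reflection off a lower-index medium gives no phase shift.
Ray reflecting at the bottom interface goes from n = 1.43 toward n = 1.54: a half-wave phase shift.
Exactly one π shift → a net half-wave offset.
For maximum reflection here: 2 n t = (m + ½) λ.
λ = 2 n t / (m + ½) = 3092 / (m + ½) nm.
m=3: 883 nm (IR); m=4: 687 nm (visible); m=5: 562 nm (visible); m=6: 476 nm (visible); m=7: 412 nm (visible); m=8: 364 nm (UV).

4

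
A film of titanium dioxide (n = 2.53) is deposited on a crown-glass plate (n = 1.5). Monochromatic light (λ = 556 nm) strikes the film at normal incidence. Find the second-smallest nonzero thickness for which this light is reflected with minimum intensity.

220 nm

At the upper boundary (n = 1.0 to n = 2.53) the reflected ray undergoes a half-wave phase shift.
At the lower boundary (n = 2.53 to n = 1.5) the reflected ray undergoes no phase shift.
Exactly one π shift → a net half-wave offset.
With one net inversion, destructive interference in reflection requires 2 n t = m λ.
The second-smallest nonzero thickness corresponds to m = 2: t = m λ / (2 n) = 2.00 × 556 / (2 × 2.53) = 220 nm.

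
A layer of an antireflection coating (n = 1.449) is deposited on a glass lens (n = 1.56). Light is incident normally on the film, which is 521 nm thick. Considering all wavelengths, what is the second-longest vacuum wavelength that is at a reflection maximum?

755 nm

Top surface (1.0 → 1.449): reflection off a higher-index medium gives a half-wave phase shift.
At the lower boundary (n = 1.449 to n = 1.56) the reflected ray undergoes a half-wave phase shift.
Zero or two π shifts → no net half-wave offset.
For maximum reflection here: 2 n t = m λ.
λ = 2 n t / m. The second-longest wavelength is m = 2: λ = 2 × 1.449 × 521 / 2.00 = 755 nm.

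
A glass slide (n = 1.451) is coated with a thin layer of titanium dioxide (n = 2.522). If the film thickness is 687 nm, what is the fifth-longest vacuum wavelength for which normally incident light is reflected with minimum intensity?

693 nm

At the upper boundary (n = 1.0 to n = 2.522) the reflected ray undergoes a half-wave phase shift.
Ray reflecting at the bottom interface goes from n = 2.522 toward n = 1.451: no phase shift.
Net: one phase inversion between the two reflected rays.
So the condition for destructive reflection is 2 n t = m λ.
λ = 2 n t / m. The fifth-longest wavelength is m = 5: λ = 2 × 2.522 × 687 / 5.00 = 693 nm.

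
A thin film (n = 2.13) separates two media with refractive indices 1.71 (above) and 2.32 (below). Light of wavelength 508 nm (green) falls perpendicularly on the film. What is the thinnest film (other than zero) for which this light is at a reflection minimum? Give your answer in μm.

At the upper boundary (n = 1.71 to n = 2.13) the reflected ray undergoes a half-wave phase shift.
Bottom surface (2.13 → 2.32): reflection off a higher-index medium gives a half-wave phase shift.
Net: no relative phase inversion (both shifts match).
For minimum reflection here: 2 n t = (m + ½) λ.
Minimum at m = 0: t = λ / (4 n) = 508 / (4 × 2.13) = 59.6 nm.

0.0596 μm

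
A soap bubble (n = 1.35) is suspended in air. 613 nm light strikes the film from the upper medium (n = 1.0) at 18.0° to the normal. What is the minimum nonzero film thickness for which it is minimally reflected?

Top surface (1.0 → 1.35): reflection off a higher-index medium gives a half-wave phase shift.
Bottom surface (1.35 → 1.0): reflection off a lower-index medium gives no phase shift.
The two reflections differ by half a wavelength.
With one net inversion, destructive interference in reflection requires 2 n t cos θ_r = m λ.
Snell's law: 1.0 sin 18.0° = 1.35 sin θ_r → sin θ_r = 0.229, cos θ_r = 0.973.
Minimum nonzero at m = 1: t = λ / (2 n cos θ_r) = 613 / (2 × 1.35 × 0.973) = 233 nm.

233 nm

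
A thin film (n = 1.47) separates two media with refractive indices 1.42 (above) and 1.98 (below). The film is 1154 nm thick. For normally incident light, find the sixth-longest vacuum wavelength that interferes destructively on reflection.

Top surface (1.42 → 1.47): reflection off a higher-index medium gives a half-wave phase shift.
Bottom surface (1.47 → 1.98): reflection off a higher-index medium gives a half-wave phase shift.
The two reflections carry the same phase change, so no net offset.
With no net inversion, destructive interference in reflection requires 2 n t = (m + ½) λ.
λ = 2 n t / (m + ½). The sixth-longest wavelength is m = 5: λ = 2 × 1.47 × 1154 / 5.50 = 617 nm.

617 nm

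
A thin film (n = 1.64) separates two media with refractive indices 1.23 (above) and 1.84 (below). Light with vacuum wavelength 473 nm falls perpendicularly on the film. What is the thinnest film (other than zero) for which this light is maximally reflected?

At the upper boundary (n = 1.23 to n = 1.64) the reflected ray undergoes a half-wave phase shift.
Bottom surface (1.64 → 1.84): reflection off a higher-index medium gives a half-wave phase shift.
The two reflections carry the same phase change, so no net offset.
For maximum reflection here: 2 n t = m λ.
Minimum nonzero at m = 1: t = λ / (2 n) = 473 / (2 × 1.64) = 144 nm.

144 nm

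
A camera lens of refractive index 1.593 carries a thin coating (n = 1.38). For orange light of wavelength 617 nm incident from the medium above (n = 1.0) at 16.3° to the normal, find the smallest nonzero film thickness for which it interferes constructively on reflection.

228 nm

Top surface (1.0 → 1.38): reflection off a higher-index medium gives a half-wave phase shift.
Ray reflecting at the bottom interface goes from n = 1.38 toward n = 1.593: a half-wave phase shift.
Net: no relative phase inversion (both shifts match).
With no net inversion, constructive interference in reflection requires 2 n t cos θ_r = m λ.
Snell's law: 1.0 sin 16.3° = 1.38 sin θ_r → sin θ_r = 0.203, cos θ_r = 0.979.
Minimum nonzero at m = 1: t = λ / (2 n cos θ_r) = 617 / (2 × 1.38 × 0.979) = 228 nm.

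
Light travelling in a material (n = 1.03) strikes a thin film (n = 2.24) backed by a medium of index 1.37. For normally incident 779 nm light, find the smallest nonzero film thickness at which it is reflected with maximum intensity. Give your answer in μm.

Ray reflecting at the top interface goes from n = 1.03 toward n = 2.24: a half-wave phase shift.
At the lower boundary (n = 2.24 to n = 1.37) the reflected ray undergoes no phase shift.
The two reflections differ by half a wavelength.
With one net inversion, constructive interference in reflection requires 2 n t = (m + ½) λ.
Minimum at m = 0: t = λ / (4 n) = 779 / (4 × 2.24) = 86.9 nm.

0.0869 μm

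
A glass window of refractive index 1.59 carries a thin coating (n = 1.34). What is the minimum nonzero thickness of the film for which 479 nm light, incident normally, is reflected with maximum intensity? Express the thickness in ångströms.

1787 Å

Ray reflecting at the top interface goes from n = 1.0 toward n = 1.34: a half-wave phase shift.
Bottom surface (1.34 → 1.59): reflection off a higher-index medium gives a half-wave phase shift.
The two reflections carry the same phase change, so no net offset.
For maximum reflection here: 2 n t = m λ.
Minimum nonzero at m = 1: t = λ / (2 n) = 479 / (2 × 1.34) = 179 nm.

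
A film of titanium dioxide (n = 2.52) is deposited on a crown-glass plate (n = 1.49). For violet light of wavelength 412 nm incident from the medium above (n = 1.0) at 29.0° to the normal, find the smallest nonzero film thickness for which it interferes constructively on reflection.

41.7 nm

Top surface (1.0 → 2.52): reflection off a higher-index medium gives a half-wave phase shift.
Bottom surface (2.52 → 1.49): reflection off a lower-index medium gives no phase shift.
The two reflections differ by half a wavelength.
For maximum reflection here: 2 n t cos θ_r = (m + ½) λ.
Snell's law: 1.0 sin 29.0° = 2.52 sin θ_r → sin θ_r = 0.192, cos θ_r = 0.981.
Minimum at m = 0: t = λ / (4 n cos θ_r) = 412 / (4 × 2.52 × 0.981) = 41.7 nm.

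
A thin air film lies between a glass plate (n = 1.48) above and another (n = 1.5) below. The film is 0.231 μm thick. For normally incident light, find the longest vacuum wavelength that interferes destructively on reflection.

462 nm

Ray reflecting at the top interface goes from n = 1.48 toward n = 1.0: no phase shift.
Bottom surface (1.0 → 1.5): reflection off a higher-index medium gives a half-wave phase shift.
Net: one phase inversion between the two reflected rays.
So the condition for destructive reflection is 2 n t = m λ.
λ = 2 n t / m. The longest wavelength is m = 1: λ = 2 × 1.0 × 231 / 1.00 = 462 nm.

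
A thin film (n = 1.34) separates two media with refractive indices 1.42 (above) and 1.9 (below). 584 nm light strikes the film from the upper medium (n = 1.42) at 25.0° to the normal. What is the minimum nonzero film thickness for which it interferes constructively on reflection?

122 nm

At the upper boundary (n = 1.42 to n = 1.34) the reflected ray undergoes no phase shift.
At the lower boundary (n = 1.34 to n = 1.9) the reflected ray undergoes a half-wave phase shift.
The two reflections differ by half a wavelength.
So the condition for constructive reflection is 2 n t cos θ_r = (m + ½) λ.
Snell's law: 1.42 sin 25.0° = 1.34 sin θ_r → sin θ_r = 0.448, cos θ_r = 0.894.
Minimum at m = 0: t = λ / (4 n cos θ_r) = 584 / (4 × 1.34 × 0.894) = 122 nm.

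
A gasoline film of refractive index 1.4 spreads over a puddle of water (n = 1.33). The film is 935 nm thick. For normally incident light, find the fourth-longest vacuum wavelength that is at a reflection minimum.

Ray reflecting at the top interface goes from n = 1.0 toward n = 1.4: a half-wave phase shift.
Bottom surface (1.4 → 1.33): reflection off a lower-index medium gives no phase shift.
Exactly one π shift → a net half-wave offset.
So the condition for destructive reflection is 2 n t = m λ.
λ = 2 n t / m. The fourth-longest wavelength is m = 4: λ = 2 × 1.4 × 935 / 4.00 = 655 nm.

655 nm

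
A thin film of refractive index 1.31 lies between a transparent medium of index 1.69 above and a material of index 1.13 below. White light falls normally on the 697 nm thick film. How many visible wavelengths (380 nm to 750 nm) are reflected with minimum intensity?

At the upper boundary (n = 1.69 to n = 1.31) the reflected ray undergoes no phase shift.
Bottom surface (1.31 → 1.13): reflection off a lower-index medium gives no phase shift.
Net: no relative phase inversion (both shifts match).
With no net inversion, destructive interference in reflection requires 2 n t = (m + ½) λ.
λ = 2 n t / (m + ½) = 1826 / (m + ½) nm.
m=1: 1217 nm (IR); m=2: 730 nm (visible); m=3: 522 nm (visible); m=4: 406 nm (visible); m=5: 332 nm (UV).

3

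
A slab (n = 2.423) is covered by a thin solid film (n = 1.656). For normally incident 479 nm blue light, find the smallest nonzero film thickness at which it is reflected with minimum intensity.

At the upper boundary (n = 1.0 to n = 1.656) the reflected ray undergoes a half-wave phase shift.
Ray reflecting at the bottom interface goes from n = 1.656 toward n = 2.423: a half-wave phase shift.
Net: no relative phase inversion (both shifts match).
For dark reflection here: 2 n t = (m + ½) λ.
Minimum at m = 0: t = λ / (4 n) = 479 / (4 × 1.656) = 72.3 nm.

72.3 nm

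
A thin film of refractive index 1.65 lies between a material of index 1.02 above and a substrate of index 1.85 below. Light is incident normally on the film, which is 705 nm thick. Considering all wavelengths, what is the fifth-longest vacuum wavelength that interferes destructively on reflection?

At the upper boundary (n = 1.02 to n = 1.65) the reflected ray undergoes a half-wave phase shift.
At the lower boundary (n = 1.65 to n = 1.85) the reflected ray undergoes a half-wave phase shift.
Zero or two π shifts → no net half-wave offset.
With no net inversion, destructive interference in reflection requires 2 n t = (m + ½) λ.
λ = 2 n t / (m + ½). The fifth-longest wavelength is m = 4: λ = 2 × 1.65 × 705 / 4.50 = 517 nm.

517 nm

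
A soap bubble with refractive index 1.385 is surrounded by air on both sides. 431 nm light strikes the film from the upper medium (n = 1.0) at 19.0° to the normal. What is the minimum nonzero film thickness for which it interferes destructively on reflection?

Ray reflecting at the top interface goes from n = 1.0 toward n = 1.385: a half-wave phase shift.
Bottom surface (1.385 → 1.0): reflection off a lower-index medium gives no phase shift.
The two reflections differ by half a wavelength.
For minimum reflection here: 2 n t cos θ_r = m λ.
Snell's law: 1.0 sin 19.0° = 1.385 sin θ_r → sin θ_r = 0.235, cos θ_r = 0.972.
Minimum nonzero at m = 1: t = λ / (2 n cos θ_r) = 431 / (2 × 1.385 × 0.972) = 160 nm.

160 nm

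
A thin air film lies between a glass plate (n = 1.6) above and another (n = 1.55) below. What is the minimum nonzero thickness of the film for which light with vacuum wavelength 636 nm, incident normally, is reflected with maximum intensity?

159 nm

At the upper boundary (n = 1.6 to n = 1.0) the reflected ray undergoes no phase shift.
At the lower boundary (n = 1.0 to n = 1.55) the reflected ray undergoes a half-wave phase shift.
Exactly one π shift → a net half-wave offset.
With one net inversion, constructive interference in reflection requires 2 n t = (m + ½) λ.
Minimum at m = 0: t = λ / (4 n) = 636 / (4 × 1.0) = 159 nm.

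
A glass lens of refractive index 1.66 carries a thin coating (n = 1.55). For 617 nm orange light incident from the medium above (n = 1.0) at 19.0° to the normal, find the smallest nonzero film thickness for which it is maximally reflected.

204 nm

At the upper boundary (n = 1.0 to n = 1.55) the reflected ray undergoes a half-wave phase shift.
Bottom surface (1.55 → 1.66): reflection off a higher-index medium gives a half-wave phase shift.
The two reflections carry the same phase change, so no net offset.
So the condition for constructive reflection is 2 n t cos θ_r = m λ.
Snell's law: 1.0 sin 19.0° = 1.55 sin θ_r → sin θ_r = 0.210, cos θ_r = 0.978.
Minimum nonzero at m = 1: t = λ / (2 n cos θ_r) = 617 / (2 × 1.55 × 0.978) = 204 nm.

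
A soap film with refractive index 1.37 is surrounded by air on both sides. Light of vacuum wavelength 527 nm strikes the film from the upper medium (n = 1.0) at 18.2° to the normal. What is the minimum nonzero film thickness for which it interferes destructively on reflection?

198 nm

At the upper boundary (n = 1.0 to n = 1.37) the reflected ray undergoes a half-wave phase shift.
Ray reflecting at the bottom interface goes from n = 1.37 toward n = 1.0: no phase shift.
The two reflections differ by half a wavelength.
So the condition for destructive reflection is 2 n t cos θ_r = m λ.
Snell's law: 1.0 sin 18.2° = 1.37 sin θ_r → sin θ_r = 0.228, cos θ_r = 0.974.
Minimum nonzero at m = 1: t = λ / (2 n cos θ_r) = 527 / (2 × 1.37 × 0.974) = 198 nm.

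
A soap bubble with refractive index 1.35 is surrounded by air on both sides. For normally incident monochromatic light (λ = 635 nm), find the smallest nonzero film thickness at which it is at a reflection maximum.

118 nm

Top surface (1.0 → 1.35): reflection off a higher-index medium gives a half-wave phase shift.
Ray reflecting at the bottom interface goes from n = 1.35 toward n = 1.0: no phase shift.
The two reflections differ by half a wavelength.
So the condition for constructive reflection is 2 n t = (m + ½) λ.
Minimum at m = 0: t = λ / (4 n) = 635 / (4 × 1.35) = 118 nm.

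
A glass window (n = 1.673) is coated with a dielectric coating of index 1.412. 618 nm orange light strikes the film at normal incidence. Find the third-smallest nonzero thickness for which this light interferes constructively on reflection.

Top surface (1.0 → 1.412): reflection off a higher-index medium gives a half-wave phase shift.
Bottom surface (1.412 → 1.673): reflection off a higher-index medium gives a half-wave phase shift.
Net: no relative phase inversion (both shifts match).
For bright reflection here: 2 n t = m λ.
The third-smallest nonzero thickness corresponds to m = 3: t = m λ / (2 n) = 3.00 × 618 / (2 × 1.412) = 657 nm.

657 nm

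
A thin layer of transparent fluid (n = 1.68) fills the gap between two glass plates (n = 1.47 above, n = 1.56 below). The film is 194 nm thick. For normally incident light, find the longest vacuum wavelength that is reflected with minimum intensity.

Top surface (1.47 → 1.68): reflection off a higher-index medium gives a half-wave phase shift.
At the lower boundary (n = 1.68 to n = 1.56) the reflected ray undergoes no phase shift.
Net: one phase inversion between the two reflected rays.
So the condition for destructive reflection is 2 n t = m λ.
λ = 2 n t / m. The longest wavelength is m = 1: λ = 2 × 1.68 × 194 / 1.00 = 652 nm.

652 nm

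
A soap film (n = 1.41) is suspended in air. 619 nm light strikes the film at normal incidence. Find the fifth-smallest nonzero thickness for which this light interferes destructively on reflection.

1098 nm

Top surface (1.0 → 1.41): reflection off a higher-index medium gives a half-wave phase shift.
Ray reflecting at the bottom interface goes from n = 1.41 toward n = 1.0: no phase shift.
Exactly one π shift → a net half-wave offset.
For minimum reflection here: 2 n t = m λ.
The fifth-smallest nonzero thickness corresponds to m = 5: t = m λ / (2 n) = 5.00 × 619 / (2 × 1.41) = 1098 nm.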